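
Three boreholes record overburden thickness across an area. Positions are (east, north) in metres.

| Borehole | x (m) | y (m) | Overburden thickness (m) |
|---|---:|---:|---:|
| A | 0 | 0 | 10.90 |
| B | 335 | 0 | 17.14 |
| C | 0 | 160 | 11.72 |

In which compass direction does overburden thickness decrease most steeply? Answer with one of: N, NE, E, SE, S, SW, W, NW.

∂d/∂x = (17.14 − 10.90) / (335 − 0) = +0.01863
∂d/∂y = (11.72 − 10.90) / (160 − 0) = +0.005125
Steepest decrease is along −∇f = (-0.01863 E, -0.005125 N) → west.

W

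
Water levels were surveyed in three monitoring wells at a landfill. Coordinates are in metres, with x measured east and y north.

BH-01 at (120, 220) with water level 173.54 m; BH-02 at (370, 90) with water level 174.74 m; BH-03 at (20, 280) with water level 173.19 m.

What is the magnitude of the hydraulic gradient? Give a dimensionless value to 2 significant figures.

0.021

Taking BH-01 as reference: BH-02−BH-01 = (250, -130, +1.20); BH-03−BH-01 = (-100, 60, -0.35).
Determinant of the coordinate differences = 250·60 − (-100)·(-130) = 2000.
∂h/∂x = [(+1.20)·60 − (-0.35)·(-130)] / 2000 = +0.01325
∂h/∂y = [250·(-0.35) − (-100)·(+1.20)] / 2000 = +0.01625
|∇h| = √(0.01325² + 0.01625²) = 0.02097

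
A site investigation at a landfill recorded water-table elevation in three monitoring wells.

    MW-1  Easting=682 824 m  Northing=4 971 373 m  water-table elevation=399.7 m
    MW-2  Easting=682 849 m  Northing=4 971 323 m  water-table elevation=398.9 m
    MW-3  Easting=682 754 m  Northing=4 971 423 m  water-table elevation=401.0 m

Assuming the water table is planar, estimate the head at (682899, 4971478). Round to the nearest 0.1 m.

With h = a·x + b·y + c and MW-1 as origin, the differences give:
  25·a + (-50)·b = -0.8
  (-70)·a + 50·b = +1.3
Eliminate b (×50 and ×(-50), subtract): -2250·a = 25.00 → a = ∂h/∂x = -0.01111
Back-substitute: b = ∂h/∂y = +0.01044.
h(682899, 4971478) = 399.7 + (-0.01111)·(75) + (+0.01044)·(105) = 399.7 -0.833 +1.097 = 399.963 m.

400.0 m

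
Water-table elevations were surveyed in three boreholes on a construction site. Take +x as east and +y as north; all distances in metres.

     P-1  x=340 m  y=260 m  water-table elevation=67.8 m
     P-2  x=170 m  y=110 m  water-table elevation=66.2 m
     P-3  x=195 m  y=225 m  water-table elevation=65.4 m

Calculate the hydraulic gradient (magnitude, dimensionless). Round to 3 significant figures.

0.0222

Three-point gradient (reference P-1): Δ to P-2 = (-170, -150, -1.6), Δ to P-3 = (-145, -35, -2.4).
∂h/∂x = +0.01924, ∂h/∂y = -0.01114 (det = -15800).
|∇h| = √(0.01924² + -0.01114²) = 0.02223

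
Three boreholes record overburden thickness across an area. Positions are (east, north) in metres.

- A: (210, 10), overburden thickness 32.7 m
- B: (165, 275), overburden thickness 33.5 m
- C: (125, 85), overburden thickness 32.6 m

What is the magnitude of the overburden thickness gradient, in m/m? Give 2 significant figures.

Differences from A: to B (Δx, Δy, Δh) = (-45, 265, +0.8); to C = (-85, 75, -0.1).
Solve a·Δx + b·Δy = Δd: det = (-45)·75 − (-85)·265 = 19150.
∂d/∂x = [(+0.8)·75 − (-0.1)·265] / 19150 = +0.004517
∂d/∂y = [(-45)·(-0.1) − (-85)·(+0.8)] / 19150 = +0.003786
|∇f| = √(0.004517² + 0.003786²) = 0.005894 m/m

0.0059 m/m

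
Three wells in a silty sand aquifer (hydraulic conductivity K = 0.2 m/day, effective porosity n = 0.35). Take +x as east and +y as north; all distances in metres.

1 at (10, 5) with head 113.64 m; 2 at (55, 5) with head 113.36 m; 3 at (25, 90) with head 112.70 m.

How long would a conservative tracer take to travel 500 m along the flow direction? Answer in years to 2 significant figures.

200 years

Taking 1 as reference: 2−1 = (45, 0, -0.28); 3−1 = (15, 85, -0.94).
Determinant of the coordinate differences = 45·85 − 15·0 = 3825.
∂h/∂x = [(-0.28)·85 − (-0.94)·0] / 3825 = -0.006222
∂h/∂y = [45·(-0.94) − 15·(-0.28)] / 3825 = -0.009961
|∇h| = √(-0.006222² + -0.009961²) = 0.01174
Seepage velocity v = K·i/n = 0.2 × 0.01174 / 0.35 = 0.006709 m/day.
t = 500 / 0.006709 = 7.453e+04 days = 204 years.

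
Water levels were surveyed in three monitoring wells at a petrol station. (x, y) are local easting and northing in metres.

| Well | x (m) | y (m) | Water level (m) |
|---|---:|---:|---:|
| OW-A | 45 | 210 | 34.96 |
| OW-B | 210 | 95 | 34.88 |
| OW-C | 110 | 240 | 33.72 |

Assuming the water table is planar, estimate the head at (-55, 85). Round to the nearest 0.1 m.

Differences from OW-A: to OW-B (Δx, Δy, Δh) = (165, -115, -0.08); to OW-C = (65, 30, -1.24).
Determinant of the coordinate differences = 165·30 − 65·(-115) = 12425.
∂h/∂x = [(-0.08)·30 − (-1.24)·(-115)] / 12425 = -0.01167
∂h/∂y = [165·(-1.24) − 65·(-0.08)] / 12425 = -0.01605
h(-55, 85) = 34.96 + (-0.01167)·(-100) + (-0.01605)·(-125) = 34.96 +1.167 +2.006 = 38.133 m.

38.1 m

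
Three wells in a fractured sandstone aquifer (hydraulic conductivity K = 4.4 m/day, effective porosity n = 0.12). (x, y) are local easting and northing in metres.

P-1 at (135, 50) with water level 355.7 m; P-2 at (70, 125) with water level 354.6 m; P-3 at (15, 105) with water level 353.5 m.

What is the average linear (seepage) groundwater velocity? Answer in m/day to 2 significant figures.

0.71 m/day

Three-point gradient (reference P-1): Δ to P-2 = (-65, 75, -1.1), Δ to P-3 = (-120, 55, -2.2).
∂h/∂x = +0.01926, ∂h/∂y = +0.002028 (det = 5425).
|∇h| = √(0.01926² + 0.002028²) = 0.01937
Seepage velocity v = K·i/n = 4.4 × 0.01937 / 0.12 = 0.7102 m/day.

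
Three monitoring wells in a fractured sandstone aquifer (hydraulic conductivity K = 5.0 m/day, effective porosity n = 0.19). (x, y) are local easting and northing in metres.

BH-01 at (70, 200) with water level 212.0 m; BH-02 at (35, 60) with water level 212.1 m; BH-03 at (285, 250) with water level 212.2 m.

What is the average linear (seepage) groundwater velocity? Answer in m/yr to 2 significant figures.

Taking BH-01 as reference: BH-02−BH-01 = (-35, -140, +0.1); BH-03−BH-01 = (215, 50, +0.2).
Determinant of the coordinate differences = (-35)·50 − 215·(-140) = 28350.
∂h/∂x = [(+0.1)·50 − (+0.2)·(-140)] / 28350 = +0.001164
∂h/∂y = [(-35)·(+0.2) − 215·(+0.1)] / 28350 = -0.001005
|∇h| = √(0.001164² + -0.001005²) = 0.001538
Seepage velocity v = K·i/n = 5.0 × 0.001538 / 0.19 = 0.04047 m/day = 14.78 m/yr.

15 m/yr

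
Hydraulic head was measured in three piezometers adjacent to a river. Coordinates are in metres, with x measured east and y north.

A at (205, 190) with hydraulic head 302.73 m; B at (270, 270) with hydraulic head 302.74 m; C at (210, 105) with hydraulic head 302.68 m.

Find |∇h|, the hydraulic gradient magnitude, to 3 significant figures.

0.000770

With h = a·x + b·y + c and A as origin, the differences give:
  65·a + 80·b = +0.01
  5·a + (-85)·b = -0.05
Eliminate b (×(-85) and ×80, subtract): -5925·a = 3.150 → a = ∂h/∂x = -0.0005316
Back-substitute: b = ∂h/∂y = +0.0005570.
|∇h| = √(-0.0005316² + 0.0005570²) = 0.00077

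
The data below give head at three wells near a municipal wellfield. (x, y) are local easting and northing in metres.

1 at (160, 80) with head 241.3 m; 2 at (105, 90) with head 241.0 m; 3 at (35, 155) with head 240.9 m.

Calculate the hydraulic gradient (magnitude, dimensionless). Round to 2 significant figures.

With h = a·x + b·y + c and 1 as origin, the differences give:
  (-55)·a + 10·b = -0.3
  (-125)·a + 75·b = -0.4
Eliminate b (×75 and ×10, subtract): -2875·a = -18.50 → a = ∂h/∂x = +0.006435
Back-substitute: b = ∂h/∂y = +0.005391.
|∇h| = √(0.006435² + 0.005391²) = 0.008395

0.0084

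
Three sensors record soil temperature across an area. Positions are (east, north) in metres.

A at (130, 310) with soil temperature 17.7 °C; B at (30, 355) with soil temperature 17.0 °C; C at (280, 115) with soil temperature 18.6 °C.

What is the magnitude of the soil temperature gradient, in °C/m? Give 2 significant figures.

0.0076 °C/m

Differences from A: to B (Δx, Δy, Δh) = (-100, 45, -0.7); to C = (150, -195, +0.9).
Determinant of the coordinate differences = (-100)·(-195) − 150·45 = 12750.
∂T/∂x = [(-0.7)·(-195) − (+0.9)·45] / 12750 = +0.007529
∂T/∂y = [(-100)·(+0.9) − 150·(-0.7)] / 12750 = +0.001176
|∇f| = √(0.007529² + 0.001176²) = 0.00762 °C/m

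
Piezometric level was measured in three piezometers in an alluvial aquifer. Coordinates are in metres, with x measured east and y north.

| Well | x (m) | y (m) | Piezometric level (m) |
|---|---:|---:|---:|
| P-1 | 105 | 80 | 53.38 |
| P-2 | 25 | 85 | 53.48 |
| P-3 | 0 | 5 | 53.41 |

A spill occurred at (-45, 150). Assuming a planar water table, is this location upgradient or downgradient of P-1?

Taking P-1 as reference: P-2−P-1 = (-80, 5, +0.10); P-3−P-1 = (-105, -75, +0.03).
Solve a·Δx + b·Δy = Δh: det = (-80)·(-75) − (-105)·5 = 6525.
∂h/∂x = [(+0.10)·(-75) − (+0.03)·5] / 6525 = -0.001172
∂h/∂y = [(-80)·(+0.03) − (-105)·(+0.10)] / 6525 = +0.001241
Head at (-45, 150) = 53.38 + (-0.001172)·(-150) + (+0.001241)·(70) = 53.64 m.
That is higher than the 53.38 m at P-1, so the point is upgradient.

upgradient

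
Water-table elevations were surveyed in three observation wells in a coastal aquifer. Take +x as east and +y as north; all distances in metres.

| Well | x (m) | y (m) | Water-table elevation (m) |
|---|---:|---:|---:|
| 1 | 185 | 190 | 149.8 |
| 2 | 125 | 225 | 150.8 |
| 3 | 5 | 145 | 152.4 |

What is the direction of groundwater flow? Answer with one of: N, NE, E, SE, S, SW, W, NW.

Taking 1 as reference: 2−1 = (-60, 35, +1.0); 3−1 = (-180, -45, +2.6).
Solve a·Δx + b·Δy = Δh: det = (-60)·(-45) − (-180)·35 = 9000.
∂h/∂x = [(+1.0)·(-45) − (+2.6)·35] / 9000 = -0.01511
∂h/∂y = [(-60)·(+2.6) − (-180)·(+1.0)] / 9000 = +0.002667
Flow = −∇h = (+0.01511 east, -0.002667 north), which points east.

E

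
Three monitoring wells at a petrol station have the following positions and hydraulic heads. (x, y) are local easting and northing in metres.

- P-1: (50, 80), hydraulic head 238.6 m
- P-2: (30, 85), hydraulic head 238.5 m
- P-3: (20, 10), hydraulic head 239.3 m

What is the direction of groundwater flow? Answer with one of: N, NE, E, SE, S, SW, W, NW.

N

Differences from P-1: to P-2 (Δx, Δy, Δh) = (-20, 5, -0.1); to P-3 = (-30, -70, +0.7).
Solve a·Δx + b·Δy = Δh: det = (-20)·(-70) − (-30)·5 = 1550.
∂h/∂x = [(-0.1)·(-70) − (+0.7)·5] / 1550 = +0.002258
∂h/∂y = [(-20)·(+0.7) − (-30)·(-0.1)] / 1550 = -0.01097
Flow = −∇h = (-0.002258 east, +0.01097 north), which points north.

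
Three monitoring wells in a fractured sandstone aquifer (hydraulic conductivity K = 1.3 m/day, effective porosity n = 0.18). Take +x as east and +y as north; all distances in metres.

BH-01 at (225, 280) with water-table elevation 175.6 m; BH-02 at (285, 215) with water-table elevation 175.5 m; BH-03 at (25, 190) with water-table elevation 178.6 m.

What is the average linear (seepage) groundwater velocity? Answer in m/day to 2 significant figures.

0.10 m/day

Differences from BH-01: to BH-02 (Δx, Δy, Δh) = (60, -65, -0.1); to BH-03 = (-200, -90, +3.0).
Determinant of the coordinate differences = 60·(-90) − (-200)·(-65) = -18400.
∂h/∂x = [(-0.1)·(-90) − (+3.0)·(-65)] / -18400 = -0.01109
∂h/∂y = [60·(+3.0) − (-200)·(-0.1)] / -18400 = -0.008696
|∇h| = √(-0.01109² + -0.008696²) = 0.01409
Seepage velocity v = K·i/n = 1.3 × 0.01409 / 0.18 = 0.1018 m/day.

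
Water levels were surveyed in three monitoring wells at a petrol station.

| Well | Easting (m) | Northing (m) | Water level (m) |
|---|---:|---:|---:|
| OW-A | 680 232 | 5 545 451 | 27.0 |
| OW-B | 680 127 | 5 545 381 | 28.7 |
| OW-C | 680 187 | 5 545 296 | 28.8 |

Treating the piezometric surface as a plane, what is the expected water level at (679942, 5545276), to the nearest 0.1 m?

31.5 m

Differences from OW-A: to OW-B (Δx, Δy, Δh) = (-105, -70, +1.7); to OW-C = (-45, -155, +1.8).
Solve a·Δx + b·Δy = Δh: det = (-105)·(-155) − (-45)·(-70) = 13125.
∂h/∂x = [(+1.7)·(-155) − (+1.8)·(-70)] / 13125 = -0.01048
∂h/∂y = [(-105)·(+1.8) − (-45)·(+1.7)] / 13125 = -0.008571
h(679942, 5545276) = 27.0 + (-0.01048)·(-290) + (-0.008571)·(-175) = 27.0 +3.038 +1.500 = 31.538 m.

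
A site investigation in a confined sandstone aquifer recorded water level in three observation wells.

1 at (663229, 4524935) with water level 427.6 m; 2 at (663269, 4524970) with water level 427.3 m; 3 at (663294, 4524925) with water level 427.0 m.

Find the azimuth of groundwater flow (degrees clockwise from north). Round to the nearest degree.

Three-point gradient (reference 1): Δ to 2 = (40, 35, -0.3), Δ to 3 = (65, -10, -0.6).
∂h/∂x = -0.008972, ∂h/∂y = +0.001682 (det = -2675).
Flow direction (−∇h) has components (+0.008972 E, -0.001682 N).
Azimuth = atan2(E, N) = atan2(+0.008972, -0.001682) = 100.6° ≈ 101°.

101°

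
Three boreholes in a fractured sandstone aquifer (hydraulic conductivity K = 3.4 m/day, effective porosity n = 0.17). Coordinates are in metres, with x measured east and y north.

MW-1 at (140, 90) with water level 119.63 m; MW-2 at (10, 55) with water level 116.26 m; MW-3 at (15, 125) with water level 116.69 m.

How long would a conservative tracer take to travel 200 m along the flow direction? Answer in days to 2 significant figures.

Taking MW-1 as reference: MW-2−MW-1 = (-130, -35, -3.37); MW-3−MW-1 = (-125, 35, -2.94).
Solve a·Δx + b·Δy = Δh: det = (-130)·35 − (-125)·(-35) = -8925.
∂h/∂x = [(-3.37)·35 − (-2.94)·(-35)] / -8925 = +0.02475
∂h/∂y = [(-130)·(-2.94) − (-125)·(-3.37)] / -8925 = +0.004375
|∇h| = √(0.02475² + 0.004375²) = 0.02513
Seepage velocity v = K·i/n = 3.4 × 0.02513 / 0.17 = 0.5026 m/day.
t = 200 / 0.5026 = 397.9 days.

400 days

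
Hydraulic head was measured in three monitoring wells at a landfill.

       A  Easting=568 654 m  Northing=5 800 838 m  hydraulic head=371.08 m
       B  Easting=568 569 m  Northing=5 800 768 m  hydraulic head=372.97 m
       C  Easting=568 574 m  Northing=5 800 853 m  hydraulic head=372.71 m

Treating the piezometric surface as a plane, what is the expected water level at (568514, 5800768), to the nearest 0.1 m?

Differences from A: to B (Δx, Δy, Δh) = (-85, -70, +1.89); to C = (-80, 15, +1.63).
Determinant of the coordinate differences = (-85)·15 − (-80)·(-70) = -6875.
∂h/∂x = [(+1.89)·15 − (+1.63)·(-70)] / -6875 = -0.02072
∂h/∂y = [(-85)·(+1.63) − (-80)·(+1.89)] / -6875 = -0.001840
h(568514, 5800768) = 371.08 + (-0.02072)·(-140) + (-0.001840)·(-70) = 371.08 +2.901 +0.129 = 374.110 m.

374.1 m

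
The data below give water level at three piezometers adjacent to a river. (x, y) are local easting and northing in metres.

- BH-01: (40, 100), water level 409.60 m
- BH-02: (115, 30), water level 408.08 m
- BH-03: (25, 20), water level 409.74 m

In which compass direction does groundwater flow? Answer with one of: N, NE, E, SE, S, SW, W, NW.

Differences from BH-01: to BH-02 (Δx, Δy, Δh) = (75, -70, -1.52); to BH-03 = (-15, -80, +0.14).
Solve a·Δx + b·Δy = Δh: det = 75·(-80) − (-15)·(-70) = -7050.
∂h/∂x = [(-1.52)·(-80) − (+0.14)·(-70)] / -7050 = -0.01864
∂h/∂y = [75·(+0.14) − (-15)·(-1.52)] / -7050 = +0.001745
Flow = −∇h = (+0.01864 east, -0.001745 north), which points east.

E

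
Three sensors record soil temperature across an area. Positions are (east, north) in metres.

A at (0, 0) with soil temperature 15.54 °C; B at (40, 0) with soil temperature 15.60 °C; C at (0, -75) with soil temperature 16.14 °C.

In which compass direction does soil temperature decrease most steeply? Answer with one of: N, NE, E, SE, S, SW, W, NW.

∂T/∂x = (15.60 − 15.54) / (40 − 0) = +0.001500
∂T/∂y = (16.14 − 15.54) / (-75 − 0) = -0.008000
Steepest decrease is along −∇f = (-0.001500 E, +0.008000 N) → north.

N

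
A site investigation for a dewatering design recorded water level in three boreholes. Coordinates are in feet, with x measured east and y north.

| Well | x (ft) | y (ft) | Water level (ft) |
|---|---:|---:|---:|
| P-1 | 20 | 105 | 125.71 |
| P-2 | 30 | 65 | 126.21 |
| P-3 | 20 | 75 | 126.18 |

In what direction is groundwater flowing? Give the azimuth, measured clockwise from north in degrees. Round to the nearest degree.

039°

Three-point gradient (reference P-1): Δ to P-2 = (10, -40, +0.50), Δ to P-3 = (0, -30, +0.47).
∂h/∂x = -0.01267, ∂h/∂y = -0.01567 (det = -300).
Flow direction (−∇h) has components (+0.01267 E, +0.01567 N).
Azimuth = atan2(E, N) = atan2(+0.01267, +0.01567) = 39.0° ≈ 039°.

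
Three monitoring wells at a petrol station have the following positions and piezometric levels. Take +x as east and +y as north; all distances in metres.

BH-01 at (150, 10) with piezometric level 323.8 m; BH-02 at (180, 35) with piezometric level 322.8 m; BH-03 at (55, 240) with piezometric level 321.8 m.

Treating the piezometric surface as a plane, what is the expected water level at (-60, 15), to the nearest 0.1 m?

Taking BH-01 as reference: BH-02−BH-01 = (30, 25, -1.0); BH-03−BH-01 = (-95, 230, -2.0).
Solve a·Δx + b·Δy = Δh: det = 30·230 − (-95)·25 = 9275.
∂h/∂x = [(-1.0)·230 − (-2.0)·25] / 9275 = -0.01941
∂h/∂y = [30·(-2.0) − (-95)·(-1.0)] / 9275 = -0.01671
h(-60, 15) = 323.8 + (-0.01941)·(-210) + (-0.01671)·(5) = 323.8 +4.075 -0.084 = 327.792 m.

327.8 m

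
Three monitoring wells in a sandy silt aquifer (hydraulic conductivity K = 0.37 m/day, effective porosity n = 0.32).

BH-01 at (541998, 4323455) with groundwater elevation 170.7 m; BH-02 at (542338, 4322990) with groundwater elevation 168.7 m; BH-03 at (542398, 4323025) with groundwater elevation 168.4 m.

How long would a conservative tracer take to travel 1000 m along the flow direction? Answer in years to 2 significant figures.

450 years

With h = a·x + b·y + c and BH-01 as origin, the differences give:
  340·a + (-465)·b = -2.0
  400·a + (-430)·b = -2.3
Eliminate b (×(-430) and ×(-465), subtract): 39800·a = -209.50 → a = ∂h/∂x = -0.005264
Back-substitute: b = ∂h/∂y = +0.0004523.
|∇h| = √(-0.005264² + 0.0004523²) = 0.005283
Seepage velocity v = K·i/n = 0.37 × 0.005283 / 0.32 = 0.006108 m/day.
t = 1000 / 0.006108 = 1.637e+05 days = 448 years.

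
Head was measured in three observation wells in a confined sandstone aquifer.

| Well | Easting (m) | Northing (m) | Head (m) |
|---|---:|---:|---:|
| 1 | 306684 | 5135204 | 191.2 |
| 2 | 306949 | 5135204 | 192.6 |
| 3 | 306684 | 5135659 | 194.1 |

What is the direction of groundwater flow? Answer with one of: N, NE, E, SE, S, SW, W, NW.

∂h/∂x = (192.6 − 191.2) / (306949 − 306684) = +0.005283
∂h/∂y = (194.1 − 191.2) / (5135659 − 5135204) = +0.006374
Flow = −∇h = (-0.005283 east, -0.006374 north), which points southwest.

SW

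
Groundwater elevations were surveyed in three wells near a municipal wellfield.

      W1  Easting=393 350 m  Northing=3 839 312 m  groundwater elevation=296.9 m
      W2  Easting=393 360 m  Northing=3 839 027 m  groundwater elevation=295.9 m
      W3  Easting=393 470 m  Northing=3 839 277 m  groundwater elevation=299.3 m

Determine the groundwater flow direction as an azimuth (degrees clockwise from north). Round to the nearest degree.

259°

Differences from W1: to W2 (Δx, Δy, Δh) = (10, -285, -1.0); to W3 = (120, -35, +2.4).
Determinant of the coordinate differences = 10·(-35) − 120·(-285) = 33850.
∂h/∂x = [(-1.0)·(-35) − (+2.4)·(-285)] / 33850 = +0.02124
∂h/∂y = [10·(+2.4) − 120·(-1.0)] / 33850 = +0.004254
Flow direction (−∇h) has components (-0.02124 E, -0.004254 N).
Azimuth = atan2(E, N) = atan2(-0.02124, -0.004254) = 258.7° ≈ 259°.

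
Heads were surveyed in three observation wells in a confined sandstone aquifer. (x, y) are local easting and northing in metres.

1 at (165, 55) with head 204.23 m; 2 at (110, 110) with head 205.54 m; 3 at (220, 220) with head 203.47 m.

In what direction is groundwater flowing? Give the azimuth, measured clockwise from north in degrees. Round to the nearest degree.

097°

Differences from 1: to 2 (Δx, Δy, Δh) = (-55, 55, +1.31); to 3 = (55, 165, -0.76).
Determinant of the coordinate differences = (-55)·165 − 55·55 = -12100.
∂h/∂x = [(+1.31)·165 − (-0.76)·55] / -12100 = -0.02132
∂h/∂y = [(-55)·(-0.76) − 55·(+1.31)] / -12100 = +0.002500
Flow direction (−∇h) has components (+0.02132 E, -0.002500 N).
Azimuth = atan2(E, N) = atan2(+0.02132, -0.002500) = 96.7° ≈ 097°.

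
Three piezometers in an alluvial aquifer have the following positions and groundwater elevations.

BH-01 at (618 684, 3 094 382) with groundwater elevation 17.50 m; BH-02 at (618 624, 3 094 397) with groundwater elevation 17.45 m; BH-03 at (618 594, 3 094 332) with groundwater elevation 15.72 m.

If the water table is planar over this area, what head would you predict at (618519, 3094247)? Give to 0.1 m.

With h = a·x + b·y + c and BH-01 as origin, the differences give:
  (-60)·a + 15·b = -0.05
  (-90)·a + (-50)·b = -1.78
Eliminate b (×(-50) and ×15, subtract): 4350·a = 29.200 → a = ∂h/∂x = +0.006713
Back-substitute: b = ∂h/∂y = +0.02352.
h(618519, 3094247) = 17.50 + (+0.006713)·(-165) + (+0.02352)·(-135) = 17.50 -1.108 -3.175 = 13.218 m.

13.2 m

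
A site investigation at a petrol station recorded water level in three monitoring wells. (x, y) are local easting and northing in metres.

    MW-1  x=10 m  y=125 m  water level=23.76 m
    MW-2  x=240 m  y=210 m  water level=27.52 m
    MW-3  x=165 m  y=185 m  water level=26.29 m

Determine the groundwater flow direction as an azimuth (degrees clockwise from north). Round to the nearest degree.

Differences from MW-1: to MW-2 (Δx, Δy, Δh) = (230, 85, +3.76); to MW-3 = (155, 60, +2.53).
Solve a·Δx + b·Δy = Δh: det = 230·60 − 155·85 = 625.
∂h/∂x = [(+3.76)·60 − (+2.53)·85] / 625 = +0.01688
∂h/∂y = [230·(+2.53) − 155·(+3.76)] / 625 = -0.001440
Flow direction (−∇h) has components (-0.01688 E, +0.001440 N).
Azimuth = atan2(E, N) = atan2(-0.01688, +0.001440) = 274.9° ≈ 275°.

275°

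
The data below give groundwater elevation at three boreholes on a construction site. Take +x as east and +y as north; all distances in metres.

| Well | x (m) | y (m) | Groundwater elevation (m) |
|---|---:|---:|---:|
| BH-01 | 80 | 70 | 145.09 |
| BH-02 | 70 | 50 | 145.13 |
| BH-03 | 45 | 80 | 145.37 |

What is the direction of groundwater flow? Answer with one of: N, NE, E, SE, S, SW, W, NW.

Three-point gradient (reference BH-01): Δ to BH-02 = (-10, -20, +0.04), Δ to BH-03 = (-35, 10, +0.28).
∂h/∂x = -0.007500, ∂h/∂y = +0.001750 (det = -800).
Flow = −∇h = (+0.007500 east, -0.001750 north), which points east.

E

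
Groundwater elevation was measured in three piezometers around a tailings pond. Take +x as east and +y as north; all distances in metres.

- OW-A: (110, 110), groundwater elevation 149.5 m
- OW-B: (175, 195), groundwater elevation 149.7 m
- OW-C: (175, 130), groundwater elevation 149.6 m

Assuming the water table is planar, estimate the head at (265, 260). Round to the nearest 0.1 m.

Differences from OW-A: to OW-B (Δx, Δy, Δh) = (65, 85, +0.2); to OW-C = (65, 20, +0.1).
Determinant of the coordinate differences = 65·20 − 65·85 = -4225.
∂h/∂x = [(+0.2)·20 − (+0.1)·85] / -4225 = +0.001065
∂h/∂y = [65·(+0.1) − 65·(+0.2)] / -4225 = +0.001538
h(265, 260) = 149.5 + (+0.001065)·(155) + (+0.001538)·(150) = 149.5 +0.165 +0.231 = 149.896 m.

149.9 m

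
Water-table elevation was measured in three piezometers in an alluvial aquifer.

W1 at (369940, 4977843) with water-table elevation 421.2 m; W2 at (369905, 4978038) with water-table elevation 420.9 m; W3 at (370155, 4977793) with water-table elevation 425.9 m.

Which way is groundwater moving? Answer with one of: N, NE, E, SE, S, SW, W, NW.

W

Differences from W1: to W2 (Δx, Δy, Δh) = (-35, 195, -0.3); to W3 = (215, -50, +4.7).
Solve a·Δx + b·Δy = Δh: det = (-35)·(-50) − 215·195 = -40175.
∂h/∂x = [(-0.3)·(-50) − (+4.7)·195] / -40175 = +0.02244
∂h/∂y = [(-35)·(+4.7) − 215·(-0.3)] / -40175 = +0.002489
Flow = −∇h = (-0.02244 east, -0.002489 north), which points west.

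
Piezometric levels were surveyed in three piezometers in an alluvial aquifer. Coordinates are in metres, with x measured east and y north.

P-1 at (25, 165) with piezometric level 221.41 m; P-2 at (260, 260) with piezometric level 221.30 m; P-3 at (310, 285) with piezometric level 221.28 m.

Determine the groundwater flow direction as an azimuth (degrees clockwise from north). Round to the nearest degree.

With h = a·x + b·y + c and P-1 as origin, the differences give:
  235·a + 95·b = -0.11
  285·a + 120·b = -0.13
Eliminate b (×120 and ×95, subtract): 1125·a = -0.850 → a = ∂h/∂x = -0.0007556
Back-substitute: b = ∂h/∂y = +0.0007111.
Flow direction (−∇h) has components (+0.0007556 E, -0.0007111 N).
Azimuth = atan2(E, N) = atan2(+0.0007556, -0.0007111) = 133.3° ≈ 133°.

133°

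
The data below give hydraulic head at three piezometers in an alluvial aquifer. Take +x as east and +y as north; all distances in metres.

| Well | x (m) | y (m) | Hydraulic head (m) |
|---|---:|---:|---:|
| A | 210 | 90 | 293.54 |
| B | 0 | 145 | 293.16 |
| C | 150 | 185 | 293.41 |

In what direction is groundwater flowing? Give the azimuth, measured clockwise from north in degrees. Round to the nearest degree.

Taking A as reference: B−A = (-210, 55, -0.38); C−A = (-60, 95, -0.13).
Solve a·Δx + b·Δy = Δh: det = (-210)·95 − (-60)·55 = -16650.
∂h/∂x = [(-0.38)·95 − (-0.13)·55] / -16650 = +0.001739
∂h/∂y = [(-210)·(-0.13) − (-60)·(-0.38)] / -16650 = -0.0002703
Flow direction (−∇h) has components (-0.001739 E, +0.0002703 N).
Azimuth = atan2(E, N) = atan2(-0.001739, +0.0002703) = 278.8° ≈ 279°.

279°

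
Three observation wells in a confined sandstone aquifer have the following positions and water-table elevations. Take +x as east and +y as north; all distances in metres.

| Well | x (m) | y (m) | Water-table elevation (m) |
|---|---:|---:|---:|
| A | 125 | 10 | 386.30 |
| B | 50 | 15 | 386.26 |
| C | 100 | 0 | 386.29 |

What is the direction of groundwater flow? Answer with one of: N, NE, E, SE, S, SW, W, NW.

NW

With h = a·x + b·y + c and A as origin, the differences give:
  (-75)·a + 5·b = -0.04
  (-25)·a + (-10)·b = -0.01
Eliminate b (×(-10) and ×5, subtract): 875·a = 0.450 → a = ∂h/∂x = +0.0005143
Back-substitute: b = ∂h/∂y = -0.0002857.
Flow = −∇h = (-0.0005143 east, +0.0002857 north), which points northwest.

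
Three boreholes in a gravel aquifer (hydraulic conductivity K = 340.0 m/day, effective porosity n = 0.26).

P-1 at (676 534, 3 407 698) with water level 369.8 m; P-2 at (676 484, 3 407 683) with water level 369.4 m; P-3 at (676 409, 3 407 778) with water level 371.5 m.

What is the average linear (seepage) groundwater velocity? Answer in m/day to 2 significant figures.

With h = a·x + b·y + c and P-1 as origin, the differences give:
  (-50)·a + (-15)·b = -0.4
  (-125)·a + 80·b = +1.7
Eliminate b (×80 and ×(-15), subtract): -5875·a = -6.50 → a = ∂h/∂x = +0.001106
Back-substitute: b = ∂h/∂y = +0.02298.
|∇h| = √(0.001106² + 0.02298²) = 0.02301
Seepage velocity v = K·i/n = 340.0 × 0.02301 / 0.26 = 30.09 m/day.

30 m/day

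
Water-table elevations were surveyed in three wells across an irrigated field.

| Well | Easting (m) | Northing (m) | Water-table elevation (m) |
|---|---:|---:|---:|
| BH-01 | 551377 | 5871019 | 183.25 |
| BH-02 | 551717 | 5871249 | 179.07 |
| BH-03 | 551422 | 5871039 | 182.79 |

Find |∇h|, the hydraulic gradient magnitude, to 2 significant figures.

Differences from BH-01: to BH-02 (Δx, Δy, Δh) = (340, 230, -4.18); to BH-03 = (45, 20, -0.46).
Solve a·Δx + b·Δy = Δh: det = 340·20 − 45·230 = -3550.
∂h/∂x = [(-4.18)·20 − (-0.46)·230] / -3550 = -0.006254
∂h/∂y = [340·(-0.46) − 45·(-4.18)] / -3550 = -0.008930
|∇h| = √(-0.006254² + -0.008930²) = 0.0109

0.011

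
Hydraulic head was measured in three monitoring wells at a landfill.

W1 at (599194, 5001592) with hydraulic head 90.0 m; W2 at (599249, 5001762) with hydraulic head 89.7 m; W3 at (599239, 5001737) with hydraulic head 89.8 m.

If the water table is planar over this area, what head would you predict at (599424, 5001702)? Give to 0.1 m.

Taking W1 as reference: W2−W1 = (55, 170, -0.3); W3−W1 = (45, 145, -0.2).
Solve a·Δx + b·Δy = Δh: det = 55·145 − 45·170 = 325.
∂h/∂x = [(-0.3)·145 − (-0.2)·170] / 325 = -0.02923
∂h/∂y = [55·(-0.2) − 45·(-0.3)] / 325 = +0.007692
h(599424, 5001702) = 90.0 + (-0.02923)·(230) + (+0.007692)·(110) = 90.0 -6.723 +0.846 = 84.123 m.

84.1 m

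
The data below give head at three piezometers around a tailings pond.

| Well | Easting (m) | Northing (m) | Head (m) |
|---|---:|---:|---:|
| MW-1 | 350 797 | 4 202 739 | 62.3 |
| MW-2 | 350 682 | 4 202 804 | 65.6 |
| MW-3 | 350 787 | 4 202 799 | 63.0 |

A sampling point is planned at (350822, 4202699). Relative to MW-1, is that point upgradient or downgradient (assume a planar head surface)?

Differences from MW-1: to MW-2 (Δx, Δy, Δh) = (-115, 65, +3.3); to MW-3 = (-10, 60, +0.7).
Determinant of the coordinate differences = (-115)·60 − (-10)·65 = -6250.
∂h/∂x = [(+3.3)·60 − (+0.7)·65] / -6250 = -0.02440
∂h/∂y = [(-115)·(+0.7) − (-10)·(+3.3)] / -6250 = +0.007600
Head at (350822, 4202699) = 62.3 + (-0.02440)·(25) + (+0.007600)·(-40) = 61.39 m.
That is lower than the 62.3 m at MW-1, so the point is downgradient.

downgradient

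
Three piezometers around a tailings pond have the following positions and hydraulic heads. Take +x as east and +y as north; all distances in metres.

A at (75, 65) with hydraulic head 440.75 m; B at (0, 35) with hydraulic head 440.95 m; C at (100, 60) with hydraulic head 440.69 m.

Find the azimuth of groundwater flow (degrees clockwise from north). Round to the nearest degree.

Taking A as reference: B−A = (-75, -30, +0.20); C−A = (25, -5, -0.06).
Solve a·Δx + b·Δy = Δh: det = (-75)·(-5) − 25·(-30) = 1125.
∂h/∂x = [(+0.20)·(-5) − (-0.06)·(-30)] / 1125 = -0.002489
∂h/∂y = [(-75)·(-0.06) − 25·(+0.20)] / 1125 = -0.0004444
Flow direction (−∇h) has components (+0.002489 E, +0.0004444 N).
Azimuth = atan2(E, N) = atan2(+0.002489, +0.0004444) = 79.9° ≈ 080°.

080°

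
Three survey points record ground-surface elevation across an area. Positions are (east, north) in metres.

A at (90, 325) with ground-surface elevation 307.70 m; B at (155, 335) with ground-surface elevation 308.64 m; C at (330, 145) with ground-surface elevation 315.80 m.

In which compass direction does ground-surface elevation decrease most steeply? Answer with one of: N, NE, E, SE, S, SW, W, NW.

NW

Differences from A: to B (Δx, Δy, Δh) = (65, 10, +0.94); to C = (240, -180, +8.10).
Determinant of the coordinate differences = 65·(-180) − 240·10 = -14100.
∂z/∂x = [(+0.94)·(-180) − (+8.10)·10] / -14100 = +0.01774
∂z/∂y = [65·(+8.10) − 240·(+0.94)] / -14100 = -0.02134
Steepest decrease is along −∇f = (-0.01774 E, +0.02134 N) → northwest.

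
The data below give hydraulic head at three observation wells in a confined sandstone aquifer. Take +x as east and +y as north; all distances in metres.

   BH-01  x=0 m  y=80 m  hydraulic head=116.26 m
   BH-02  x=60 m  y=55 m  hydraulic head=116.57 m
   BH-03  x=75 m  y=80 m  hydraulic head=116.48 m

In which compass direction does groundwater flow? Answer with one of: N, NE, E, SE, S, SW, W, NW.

NW

Taking BH-01 as reference: BH-02−BH-01 = (60, -25, +0.31); BH-03−BH-01 = (75, 0, +0.22).
Solve a·Δx + b·Δy = Δh: det = 60·0 − 75·(-25) = 1875.
∂h/∂x = [(+0.31)·0 − (+0.22)·(-25)] / 1875 = +0.002933
∂h/∂y = [60·(+0.22) − 75·(+0.31)] / 1875 = -0.005360
Flow = −∇h = (-0.002933 east, +0.005360 north), which points northwest.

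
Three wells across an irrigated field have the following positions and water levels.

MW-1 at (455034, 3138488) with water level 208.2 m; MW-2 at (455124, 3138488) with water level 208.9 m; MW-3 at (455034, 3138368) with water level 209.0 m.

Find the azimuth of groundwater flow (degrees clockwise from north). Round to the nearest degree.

∂h/∂x = (208.9 − 208.2) / (455124 − 455034) = +0.007778
∂h/∂y = (209.0 − 208.2) / (3138368 − 3138488) = -0.006667
Flow direction (−∇h) has components (-0.007778 E, +0.006667 N).
Azimuth = atan2(E, N) = atan2(-0.007778, +0.006667) = 310.6° ≈ 311°.

311°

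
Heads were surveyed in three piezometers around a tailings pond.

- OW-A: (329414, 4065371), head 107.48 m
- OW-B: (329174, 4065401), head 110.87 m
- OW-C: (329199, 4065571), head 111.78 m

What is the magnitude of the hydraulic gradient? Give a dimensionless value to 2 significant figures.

0.015

With h = a·x + b·y + c and OW-A as origin, the differences give:
  (-240)·a + 30·b = +3.39
  (-215)·a + 200·b = +4.30
Eliminate b (×200 and ×30, subtract): -41550·a = 549.000 → a = ∂h/∂x = -0.01321
Back-substitute: b = ∂h/∂y = +0.007296.
|∇h| = √(-0.01321² + 0.007296²) = 0.01509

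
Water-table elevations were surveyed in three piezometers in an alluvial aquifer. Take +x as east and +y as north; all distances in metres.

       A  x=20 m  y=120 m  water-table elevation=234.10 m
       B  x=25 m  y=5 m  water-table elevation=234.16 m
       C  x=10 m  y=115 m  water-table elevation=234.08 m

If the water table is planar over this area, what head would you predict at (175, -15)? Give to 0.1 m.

234.5 m

Three-point gradient (reference A): Δ to B = (5, -115, +0.06), Δ to C = (-10, -5, -0.02).
∂h/∂x = +0.002213, ∂h/∂y = -0.0004255 (det = -1175).
h(175, -15) = 234.10 + (+0.002213)·(155) + (-0.0004255)·(-135) = 234.10 +0.343 +0.057 = 234.500 m.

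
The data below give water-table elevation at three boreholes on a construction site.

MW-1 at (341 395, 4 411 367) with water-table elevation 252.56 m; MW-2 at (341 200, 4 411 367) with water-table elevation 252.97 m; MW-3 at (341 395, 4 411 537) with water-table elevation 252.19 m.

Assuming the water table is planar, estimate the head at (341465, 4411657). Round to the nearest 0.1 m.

∂h/∂x = (252.97 − 252.56) / (341200 − 341395) = -0.002103
∂h/∂y = (252.19 − 252.56) / (4411537 − 4411367) = -0.002176
h(341465, 4411657) = 252.56 + (-0.002103)·(70) + (-0.002176)·(290) = 252.56 -0.147 -0.631 = 251.782 m.

251.8 m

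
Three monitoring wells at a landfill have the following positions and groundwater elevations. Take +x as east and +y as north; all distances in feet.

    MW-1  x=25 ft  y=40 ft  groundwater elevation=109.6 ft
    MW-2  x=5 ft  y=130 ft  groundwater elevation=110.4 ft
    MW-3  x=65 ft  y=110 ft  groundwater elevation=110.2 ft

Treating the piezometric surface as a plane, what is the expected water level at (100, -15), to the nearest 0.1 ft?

With h = a·x + b·y + c and MW-1 as origin, the differences give:
  (-20)·a + 90·b = +0.8
  40·a + 70·b = +0.6
Eliminate b (×70 and ×90, subtract): -5000·a = 2.00 → a = ∂h/∂x = -0.0004000
Back-substitute: b = ∂h/∂y = +0.008800.
h(100, -15) = 109.6 + (-0.0004000)·(75) + (+0.008800)·(-55) = 109.6 -0.030 -0.484 = 109.086 ft.

109.1 ft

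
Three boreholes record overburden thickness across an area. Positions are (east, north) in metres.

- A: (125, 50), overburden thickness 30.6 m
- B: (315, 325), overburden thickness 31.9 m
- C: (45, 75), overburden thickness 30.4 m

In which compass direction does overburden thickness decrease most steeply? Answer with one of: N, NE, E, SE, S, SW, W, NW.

SW

With d = a·x + b·y + c and A as origin, the differences give:
  190·a + 275·b = +1.3
  (-80)·a + 25·b = -0.2
Eliminate b (×25 and ×275, subtract): 26750·a = 87.50 → a = ∂d/∂x = +0.003271
Back-substitute: b = ∂d/∂y = +0.002467.
Steepest decrease is along −∇f = (-0.003271 E, -0.002467 N) → southwest.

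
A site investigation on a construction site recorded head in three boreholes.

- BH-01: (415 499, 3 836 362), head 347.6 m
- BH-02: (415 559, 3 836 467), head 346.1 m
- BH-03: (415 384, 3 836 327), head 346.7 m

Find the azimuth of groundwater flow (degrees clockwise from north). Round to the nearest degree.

With h = a·x + b·y + c and BH-01 as origin, the differences give:
  60·a + 105·b = -1.5
  (-115)·a + (-35)·b = -0.9
Eliminate b (×(-35) and ×105, subtract): 9975·a = 147.00 → a = ∂h/∂x = +0.01474
Back-substitute: b = ∂h/∂y = -0.02271.
Flow direction (−∇h) has components (-0.01474 E, +0.02271 N).
Azimuth = atan2(E, N) = atan2(-0.01474, +0.02271) = 327.0° ≈ 327°.

327°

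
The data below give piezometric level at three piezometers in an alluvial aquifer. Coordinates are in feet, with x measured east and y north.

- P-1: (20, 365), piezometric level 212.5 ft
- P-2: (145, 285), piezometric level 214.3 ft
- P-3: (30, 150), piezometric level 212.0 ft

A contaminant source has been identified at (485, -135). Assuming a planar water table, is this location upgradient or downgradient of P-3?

Differences from P-1: to P-2 (Δx, Δy, Δh) = (125, -80, +1.8); to P-3 = (10, -215, -0.5).
Solve a·Δx + b·Δy = Δh: det = 125·(-215) − 10·(-80) = -26075.
∂h/∂x = [(+1.8)·(-215) − (-0.5)·(-80)] / -26075 = +0.01638
∂h/∂y = [125·(-0.5) − 10·(+1.8)] / -26075 = +0.003087
Head at (485, -135) = 212.5 + (+0.01638)·(465) + (+0.003087)·(-500) = 218.57 ft.
That is higher than the 212.0 ft at P-3, so the point is upgradient.

upgradient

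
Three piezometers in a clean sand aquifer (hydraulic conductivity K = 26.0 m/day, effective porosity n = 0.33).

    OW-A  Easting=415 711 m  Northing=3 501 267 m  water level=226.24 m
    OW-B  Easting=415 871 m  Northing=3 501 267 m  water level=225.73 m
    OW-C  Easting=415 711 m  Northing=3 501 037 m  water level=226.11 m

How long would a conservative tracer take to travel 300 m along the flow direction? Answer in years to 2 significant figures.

3.2 years

∂h/∂x = (225.73 − 226.24) / (415871 − 415711) = -0.003188
∂h/∂y = (226.11 − 226.24) / (3501037 − 3501267) = +0.0005652
|∇h| = √(-0.003188² + 0.0005652²) = 0.003238
Seepage velocity v = K·i/n = 26.0 × 0.003238 / 0.33 = 0.2551 m/day.
t = 300 / 0.2551 = 1176 days = 3.22 years.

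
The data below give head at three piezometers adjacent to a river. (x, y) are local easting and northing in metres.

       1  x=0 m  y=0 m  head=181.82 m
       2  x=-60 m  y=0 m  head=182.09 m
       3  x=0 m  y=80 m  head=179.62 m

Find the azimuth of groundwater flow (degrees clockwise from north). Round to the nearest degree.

∂h/∂x = (182.09 − 181.82) / (-60 − 0) = -0.004500
∂h/∂y = (179.62 − 181.82) / (80 − 0) = -0.02750
Flow direction (−∇h) has components (+0.004500 E, +0.02750 N).
Azimuth = atan2(E, N) = atan2(+0.004500, +0.02750) = 9.3° ≈ 009°.

009°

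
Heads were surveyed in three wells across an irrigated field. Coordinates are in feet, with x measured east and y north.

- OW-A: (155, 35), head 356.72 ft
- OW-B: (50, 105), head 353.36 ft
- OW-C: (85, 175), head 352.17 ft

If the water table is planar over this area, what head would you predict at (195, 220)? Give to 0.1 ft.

352.8 ft

With h = a·x + b·y + c and OW-A as origin, the differences give:
  (-105)·a + 70·b = -3.36
  (-70)·a + 140·b = -4.55
Eliminate b (×140 and ×70, subtract): -9800·a = -151.900 → a = ∂h/∂x = +0.01550
Back-substitute: b = ∂h/∂y = -0.02475.
h(195, 220) = 356.72 + (+0.01550)·(40) + (-0.02475)·(185) = 356.72 +0.620 -4.579 = 352.761 ft.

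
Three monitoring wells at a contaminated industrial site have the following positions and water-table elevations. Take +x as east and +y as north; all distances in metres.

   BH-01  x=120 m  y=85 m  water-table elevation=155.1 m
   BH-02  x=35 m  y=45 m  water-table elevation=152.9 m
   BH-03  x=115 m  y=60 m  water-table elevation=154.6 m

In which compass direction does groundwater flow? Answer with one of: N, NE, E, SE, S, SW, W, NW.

SW

Taking BH-01 as reference: BH-02−BH-01 = (-85, -40, -2.2); BH-03−BH-01 = (-5, -25, -0.5).
Determinant of the coordinate differences = (-85)·(-25) − (-5)·(-40) = 1925.
∂h/∂x = [(-2.2)·(-25) − (-0.5)·(-40)] / 1925 = +0.01818
∂h/∂y = [(-85)·(-0.5) − (-5)·(-2.2)] / 1925 = +0.01636
Flow = −∇h = (-0.01818 east, -0.01636 north), which points southwest.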